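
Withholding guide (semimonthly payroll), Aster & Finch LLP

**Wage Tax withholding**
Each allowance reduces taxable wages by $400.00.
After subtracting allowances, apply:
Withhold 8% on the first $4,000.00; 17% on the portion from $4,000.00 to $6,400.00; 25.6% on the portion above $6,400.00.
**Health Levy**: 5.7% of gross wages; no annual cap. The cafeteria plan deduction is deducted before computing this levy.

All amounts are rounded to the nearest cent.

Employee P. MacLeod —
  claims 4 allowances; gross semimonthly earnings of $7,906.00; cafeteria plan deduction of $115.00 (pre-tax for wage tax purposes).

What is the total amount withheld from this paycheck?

$1,136.56

Wage Tax: taxable = $7,906.00 − $115.00 − 4×$400.00 = $6,191.00
  $320.00 + 17% × ($6,191.00 − $4,000.00) = $320.00 + 17% × $2,191.00 = $692.47
Health Levy: 5.7% × $7,791.00 = $444.09
Total: $692.47 + $444.09 = $1,136.56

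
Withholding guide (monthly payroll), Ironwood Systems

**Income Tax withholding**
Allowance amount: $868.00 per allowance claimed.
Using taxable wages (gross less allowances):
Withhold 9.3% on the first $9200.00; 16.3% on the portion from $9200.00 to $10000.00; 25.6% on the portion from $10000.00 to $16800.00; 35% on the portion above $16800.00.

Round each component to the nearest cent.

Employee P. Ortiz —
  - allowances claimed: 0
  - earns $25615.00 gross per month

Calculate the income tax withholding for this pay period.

$5812.05

Income Tax: taxable = $25615.00
  $2726.80 + 35% × ($25615.00 − $16800.00) = $2726.80 + 35% × $8815.00 = $5812.05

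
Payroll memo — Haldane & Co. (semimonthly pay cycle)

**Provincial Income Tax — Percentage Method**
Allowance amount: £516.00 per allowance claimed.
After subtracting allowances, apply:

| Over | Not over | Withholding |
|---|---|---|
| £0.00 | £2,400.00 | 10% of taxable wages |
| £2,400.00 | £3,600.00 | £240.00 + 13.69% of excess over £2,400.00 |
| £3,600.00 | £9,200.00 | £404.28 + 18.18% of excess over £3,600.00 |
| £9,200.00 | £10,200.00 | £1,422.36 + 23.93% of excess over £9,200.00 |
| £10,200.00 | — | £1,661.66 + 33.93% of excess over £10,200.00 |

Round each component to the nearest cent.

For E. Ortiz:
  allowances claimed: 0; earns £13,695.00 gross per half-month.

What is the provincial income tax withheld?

Provincial Income Tax: taxable = £13,695.00
  £1,661.66 + 33.93% × (£13,695.00 − £10,200.00) = £1,661.66 + 33.93% × £3,495.00 = £2,847.51

£2,847.51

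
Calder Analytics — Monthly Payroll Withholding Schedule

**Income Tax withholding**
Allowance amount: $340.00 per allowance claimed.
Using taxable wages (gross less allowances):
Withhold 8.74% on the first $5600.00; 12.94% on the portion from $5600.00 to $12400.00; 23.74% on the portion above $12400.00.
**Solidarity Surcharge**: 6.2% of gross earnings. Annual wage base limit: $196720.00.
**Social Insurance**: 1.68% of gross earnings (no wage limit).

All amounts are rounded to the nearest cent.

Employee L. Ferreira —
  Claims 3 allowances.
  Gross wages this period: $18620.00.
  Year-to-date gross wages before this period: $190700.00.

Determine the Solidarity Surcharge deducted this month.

$373.24

Solidarity Surcharge: cap $196720.00 − YTD $190700.00 = $6020.00 subject; 6.2% × $6020.00 = $373.24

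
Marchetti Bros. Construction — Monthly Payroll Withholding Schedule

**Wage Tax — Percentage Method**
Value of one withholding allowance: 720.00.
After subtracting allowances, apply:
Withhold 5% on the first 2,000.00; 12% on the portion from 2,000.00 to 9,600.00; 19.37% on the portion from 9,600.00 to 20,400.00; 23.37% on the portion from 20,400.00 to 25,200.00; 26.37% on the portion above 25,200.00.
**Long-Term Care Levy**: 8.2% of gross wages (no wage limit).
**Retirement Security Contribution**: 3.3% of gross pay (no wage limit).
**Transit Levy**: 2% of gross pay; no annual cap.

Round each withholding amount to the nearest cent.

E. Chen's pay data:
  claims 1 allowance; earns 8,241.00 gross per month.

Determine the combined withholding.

Wage Tax: taxable = 8,241.00 − 1×720.00 = 7,521.00
  100.00 + 12% × (7,521.00 − 2,000.00) = 100.00 + 12% × 5,521.00 = 762.52
Long-Term Care Levy: 8.2% × 8,241.00 = 675.76
Retirement Security Contribution: 3.3% × 8,241.00 = 271.95
Transit Levy: 2% × 8,241.00 = 164.82
Total: 762.52 + 675.76 + 271.95 + 164.82 = 1,875.05

1,875.05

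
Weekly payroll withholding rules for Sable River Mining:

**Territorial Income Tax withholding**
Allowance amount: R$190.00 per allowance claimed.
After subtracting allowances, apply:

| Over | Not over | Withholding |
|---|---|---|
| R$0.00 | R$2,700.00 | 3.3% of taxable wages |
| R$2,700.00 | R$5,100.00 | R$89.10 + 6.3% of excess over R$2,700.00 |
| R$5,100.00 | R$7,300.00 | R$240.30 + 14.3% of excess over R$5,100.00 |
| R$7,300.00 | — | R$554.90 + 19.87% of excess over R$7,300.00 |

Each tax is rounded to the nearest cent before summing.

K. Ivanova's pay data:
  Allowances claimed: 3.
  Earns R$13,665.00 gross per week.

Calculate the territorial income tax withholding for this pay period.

Territorial Income Tax: taxable = R$13,665.00 − 3×R$190.00 = R$13,095.00
  R$554.90 + 19.87% × (R$13,095.00 − R$7,300.00) = R$554.90 + 19.87% × R$5,795.00 = R$1,706.37

R$1,706.37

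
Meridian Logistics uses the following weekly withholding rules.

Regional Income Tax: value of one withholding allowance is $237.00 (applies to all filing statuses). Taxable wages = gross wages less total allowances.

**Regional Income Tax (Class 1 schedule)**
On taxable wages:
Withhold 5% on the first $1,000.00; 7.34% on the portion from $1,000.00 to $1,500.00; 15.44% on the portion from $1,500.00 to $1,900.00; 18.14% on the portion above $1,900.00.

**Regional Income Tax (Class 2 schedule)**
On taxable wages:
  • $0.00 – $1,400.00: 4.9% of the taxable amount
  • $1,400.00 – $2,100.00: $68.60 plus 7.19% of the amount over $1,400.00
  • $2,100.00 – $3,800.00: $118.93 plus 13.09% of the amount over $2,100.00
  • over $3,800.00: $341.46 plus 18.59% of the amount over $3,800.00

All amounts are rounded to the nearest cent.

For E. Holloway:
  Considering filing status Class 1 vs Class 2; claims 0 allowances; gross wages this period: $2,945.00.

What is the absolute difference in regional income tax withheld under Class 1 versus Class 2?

Regional Income Tax (Class 1): taxable = $2,945.00
  $148.46 + 18.14% × ($2,945.00 − $1,900.00) = $148.46 + 18.14% × $1,045.00 = $338.02
Regional Income Tax (Class 2): taxable = $2,945.00
  $118.93 + 13.09% × ($2,945.00 − $2,100.00) = $118.93 + 13.09% × $845.00 = $229.54
Difference: |$338.02 − $229.54| = $108.48 (higher under Class 1)

$108.48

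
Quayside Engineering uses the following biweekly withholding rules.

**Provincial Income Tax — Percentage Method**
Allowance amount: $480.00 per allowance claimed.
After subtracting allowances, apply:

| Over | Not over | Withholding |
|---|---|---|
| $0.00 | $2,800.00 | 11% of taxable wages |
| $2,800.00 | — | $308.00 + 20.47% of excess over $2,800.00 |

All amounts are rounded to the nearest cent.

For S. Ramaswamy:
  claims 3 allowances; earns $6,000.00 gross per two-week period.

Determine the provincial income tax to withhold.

$668.27

Provincial Income Tax: taxable = $6,000.00 − 3×$480.00 = $4,560.00
  $308.00 + 20.47% × ($4,560.00 − $2,800.00) = $308.00 + 20.47% × $1,760.00 = $668.27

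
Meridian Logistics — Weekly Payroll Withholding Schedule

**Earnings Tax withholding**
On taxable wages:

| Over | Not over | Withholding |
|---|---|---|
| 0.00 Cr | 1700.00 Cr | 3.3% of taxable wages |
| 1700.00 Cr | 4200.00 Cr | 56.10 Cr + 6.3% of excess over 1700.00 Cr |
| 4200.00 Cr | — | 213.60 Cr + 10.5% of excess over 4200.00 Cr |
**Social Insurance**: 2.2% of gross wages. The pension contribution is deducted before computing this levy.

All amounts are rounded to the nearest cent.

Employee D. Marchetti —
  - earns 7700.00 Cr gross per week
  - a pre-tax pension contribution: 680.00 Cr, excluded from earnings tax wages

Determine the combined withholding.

664.14 Cr

Earnings Tax: taxable = 7700.00 Cr − 680.00 Cr = 7020.00 Cr
  213.60 Cr + 10.5% × (7020.00 Cr − 4200.00 Cr) = 213.60 Cr + 10.5% × 2820.00 Cr = 509.70 Cr
Social Insurance: 2.2% × 7020.00 Cr = 154.44 Cr
Total: 509.70 Cr + 154.44 Cr = 664.14 Cr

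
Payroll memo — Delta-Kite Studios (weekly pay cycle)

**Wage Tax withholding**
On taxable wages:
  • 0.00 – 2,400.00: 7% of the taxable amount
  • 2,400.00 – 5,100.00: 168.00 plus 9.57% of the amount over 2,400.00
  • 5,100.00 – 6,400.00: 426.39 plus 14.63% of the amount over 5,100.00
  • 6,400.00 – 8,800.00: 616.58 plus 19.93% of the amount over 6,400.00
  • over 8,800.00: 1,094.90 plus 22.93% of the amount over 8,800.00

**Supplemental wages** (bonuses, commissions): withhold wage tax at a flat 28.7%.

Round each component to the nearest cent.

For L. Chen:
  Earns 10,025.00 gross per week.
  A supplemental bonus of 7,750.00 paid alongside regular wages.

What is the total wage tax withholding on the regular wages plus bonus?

3,600.04

Wage Tax: taxable = 10,025.00
  1,094.90 + 22.93% × (10,025.00 − 8,800.00) = 1,094.90 + 22.93% × 1,225.00 = 1,375.79
Supplemental (28.7% flat on bonus): 28.7% × 7,750.00 = 2,224.25
Total wage tax: 1,375.79 + 2,224.25 = 3,600.04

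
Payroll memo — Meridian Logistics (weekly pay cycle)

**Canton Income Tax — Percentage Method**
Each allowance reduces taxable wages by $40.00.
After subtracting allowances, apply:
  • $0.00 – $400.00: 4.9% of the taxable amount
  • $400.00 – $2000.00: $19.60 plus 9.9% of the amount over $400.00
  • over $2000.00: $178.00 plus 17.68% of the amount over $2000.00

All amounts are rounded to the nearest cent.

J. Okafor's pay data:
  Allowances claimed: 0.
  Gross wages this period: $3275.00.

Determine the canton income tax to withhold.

Canton Income Tax: taxable = $3275.00
  $178.00 + 17.68% × ($3275.00 − $2000.00) = $178.00 + 17.68% × $1275.00 = $403.42

$403.42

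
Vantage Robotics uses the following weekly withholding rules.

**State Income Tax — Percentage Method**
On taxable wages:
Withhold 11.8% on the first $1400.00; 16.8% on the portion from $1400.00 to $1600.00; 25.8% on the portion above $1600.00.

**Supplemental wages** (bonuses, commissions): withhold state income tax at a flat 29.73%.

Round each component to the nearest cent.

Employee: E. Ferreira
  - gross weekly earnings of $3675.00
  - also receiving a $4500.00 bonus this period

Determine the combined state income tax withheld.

$2072.00

State Income Tax: taxable = $3675.00
  $198.80 + 25.8% × ($3675.00 − $1600.00) = $198.80 + 25.8% × $2075.00 = $734.15
Supplemental (29.73% flat on bonus): 29.73% × $4500.00 = $1337.85
Total state income tax: $734.15 + $1337.85 = $2072.00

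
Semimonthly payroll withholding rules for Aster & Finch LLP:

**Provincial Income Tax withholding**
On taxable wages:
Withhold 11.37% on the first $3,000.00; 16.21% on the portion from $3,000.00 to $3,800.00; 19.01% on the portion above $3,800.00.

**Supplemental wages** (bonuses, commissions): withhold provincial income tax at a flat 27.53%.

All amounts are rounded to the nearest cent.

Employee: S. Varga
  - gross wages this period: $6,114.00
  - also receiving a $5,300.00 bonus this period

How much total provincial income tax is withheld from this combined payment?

Provincial Income Tax: taxable = $6,114.00
  $470.78 + 19.01% × ($6,114.00 − $3,800.00) = $470.78 + 19.01% × $2,314.00 = $910.67
Supplemental (27.53% flat on bonus): 27.53% × $5,300.00 = $1,459.09
Total provincial income tax: $910.67 + $1,459.09 = $2,369.76

$2,369.76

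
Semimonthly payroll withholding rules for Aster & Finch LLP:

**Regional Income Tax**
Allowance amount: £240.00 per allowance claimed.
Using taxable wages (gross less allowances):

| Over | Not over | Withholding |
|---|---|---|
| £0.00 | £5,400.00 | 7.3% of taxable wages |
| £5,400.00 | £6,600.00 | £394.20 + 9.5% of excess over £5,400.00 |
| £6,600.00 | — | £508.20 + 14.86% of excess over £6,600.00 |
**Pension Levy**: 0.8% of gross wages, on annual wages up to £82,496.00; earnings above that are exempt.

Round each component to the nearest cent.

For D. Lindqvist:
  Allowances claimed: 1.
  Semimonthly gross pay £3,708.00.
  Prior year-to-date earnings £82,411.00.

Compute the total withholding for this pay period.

£253.84

Regional Income Tax: taxable = £3,708.00 − 1×£240.00 = £3,468.00
  7.3% × £3,468.00 = £253.16
Pension Levy: cap £82,496.00 − YTD £82,411.00 = £85.00 subject; 0.8% × £85.00 = £0.68
Total: £253.16 + £0.68 = £253.84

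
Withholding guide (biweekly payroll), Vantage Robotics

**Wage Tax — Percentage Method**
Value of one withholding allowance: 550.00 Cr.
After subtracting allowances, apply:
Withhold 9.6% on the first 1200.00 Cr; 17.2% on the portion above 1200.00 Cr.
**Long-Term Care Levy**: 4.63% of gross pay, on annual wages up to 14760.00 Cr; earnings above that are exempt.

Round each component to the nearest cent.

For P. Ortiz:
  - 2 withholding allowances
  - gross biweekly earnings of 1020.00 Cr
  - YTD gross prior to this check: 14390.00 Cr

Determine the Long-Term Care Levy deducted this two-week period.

Long-Term Care Levy: cap 14760.00 Cr − YTD 14390.00 Cr = 370.00 Cr subject; 4.63% × 370.00 Cr = 17.13 Cr

17.13 Cr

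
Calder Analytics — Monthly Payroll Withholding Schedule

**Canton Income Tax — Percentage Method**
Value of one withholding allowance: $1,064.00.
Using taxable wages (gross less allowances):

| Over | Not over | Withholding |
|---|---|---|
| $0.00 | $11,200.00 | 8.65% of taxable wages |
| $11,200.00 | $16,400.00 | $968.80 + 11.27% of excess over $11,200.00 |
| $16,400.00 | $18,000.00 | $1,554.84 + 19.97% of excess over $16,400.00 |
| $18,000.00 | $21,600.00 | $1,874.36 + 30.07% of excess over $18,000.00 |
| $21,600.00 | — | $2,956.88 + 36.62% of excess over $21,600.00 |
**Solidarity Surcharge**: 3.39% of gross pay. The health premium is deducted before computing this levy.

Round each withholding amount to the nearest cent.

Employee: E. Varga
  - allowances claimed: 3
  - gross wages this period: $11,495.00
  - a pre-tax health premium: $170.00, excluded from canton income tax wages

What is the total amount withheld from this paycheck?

Canton Income Tax: taxable = $11,495.00 − $170.00 − 3×$1,064.00 = $8,133.00
  8.65% × $8,133.00 = $703.50
Solidarity Surcharge: 3.39% × $11,325.00 = $383.92
Total: $703.50 + $383.92 = $1,087.42

$1,087.42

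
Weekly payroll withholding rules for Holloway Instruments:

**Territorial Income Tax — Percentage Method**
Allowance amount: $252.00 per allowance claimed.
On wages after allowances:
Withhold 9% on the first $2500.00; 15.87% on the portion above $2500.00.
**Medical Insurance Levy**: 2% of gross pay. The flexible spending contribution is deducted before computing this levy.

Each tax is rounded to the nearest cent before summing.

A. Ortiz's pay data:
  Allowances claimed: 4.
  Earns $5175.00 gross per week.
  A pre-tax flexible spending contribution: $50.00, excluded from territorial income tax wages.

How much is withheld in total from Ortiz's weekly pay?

$584.12

Territorial Income Tax: taxable = $5175.00 − $50.00 − 4×$252.00 = $4117.00
  $225.00 + 15.87% × ($4117.00 − $2500.00) = $225.00 + 15.87% × $1617.00 = $481.62
Medical Insurance Levy: 2% × $5125.00 = $102.50
Total: $481.62 + $102.50 = $584.12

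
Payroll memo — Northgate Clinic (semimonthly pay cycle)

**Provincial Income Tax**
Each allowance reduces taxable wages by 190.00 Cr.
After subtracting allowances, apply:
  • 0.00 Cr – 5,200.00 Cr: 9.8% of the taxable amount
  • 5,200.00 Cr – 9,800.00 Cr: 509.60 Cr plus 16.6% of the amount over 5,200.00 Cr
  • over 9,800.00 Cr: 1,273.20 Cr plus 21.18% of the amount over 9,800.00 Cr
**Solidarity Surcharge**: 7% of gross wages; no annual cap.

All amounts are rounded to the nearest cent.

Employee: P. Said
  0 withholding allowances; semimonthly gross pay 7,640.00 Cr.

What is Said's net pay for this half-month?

6,190.56 Cr

Provincial Income Tax: taxable = 7,640.00 Cr
  509.60 Cr + 16.6% × (7,640.00 Cr − 5,200.00 Cr) = 509.60 Cr + 16.6% × 2,440.00 Cr = 914.64 Cr
Solidarity Surcharge: 7% × 7,640.00 Cr = 534.80 Cr
Total withheld: 914.64 Cr + 534.80 Cr = 1,449.44 Cr
Net pay: 7,640.00 Cr − 1,449.44 Cr = 6,190.56 Cr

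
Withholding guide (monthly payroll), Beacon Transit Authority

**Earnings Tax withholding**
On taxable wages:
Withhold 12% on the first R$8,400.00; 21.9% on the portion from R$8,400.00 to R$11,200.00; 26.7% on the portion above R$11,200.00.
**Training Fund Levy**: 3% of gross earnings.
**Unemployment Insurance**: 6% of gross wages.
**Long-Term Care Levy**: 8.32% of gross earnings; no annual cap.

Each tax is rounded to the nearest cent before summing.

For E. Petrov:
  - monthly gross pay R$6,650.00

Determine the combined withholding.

Earnings Tax: taxable = R$6,650.00
  12% × R$6,650.00 = R$798.00
Training Fund Levy: 3% × R$6,650.00 = R$199.50
Unemployment Insurance: 6% × R$6,650.00 = R$399.00
Long-Term Care Levy: 8.32% × R$6,650.00 = R$553.28
Total: R$798.00 + R$199.50 + R$399.00 + R$553.28 = R$1,949.78

R$1,949.78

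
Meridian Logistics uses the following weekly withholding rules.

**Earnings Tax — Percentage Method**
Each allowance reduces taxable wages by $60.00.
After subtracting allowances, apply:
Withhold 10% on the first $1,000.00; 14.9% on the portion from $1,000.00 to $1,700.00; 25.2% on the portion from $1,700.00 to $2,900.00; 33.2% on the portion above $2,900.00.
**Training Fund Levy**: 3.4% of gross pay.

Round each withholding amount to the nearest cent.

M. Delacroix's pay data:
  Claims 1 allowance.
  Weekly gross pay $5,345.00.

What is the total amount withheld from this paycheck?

Earnings Tax: taxable = $5,345.00 − 1×$60.00 = $5,285.00
  $506.70 + 33.2% × ($5,285.00 − $2,900.00) = $506.70 + 33.2% × $2,385.00 = $1,298.52
Training Fund Levy: 3.4% × $5,345.00 = $181.73
Total: $1,298.52 + $181.73 = $1,480.25

$1,480.25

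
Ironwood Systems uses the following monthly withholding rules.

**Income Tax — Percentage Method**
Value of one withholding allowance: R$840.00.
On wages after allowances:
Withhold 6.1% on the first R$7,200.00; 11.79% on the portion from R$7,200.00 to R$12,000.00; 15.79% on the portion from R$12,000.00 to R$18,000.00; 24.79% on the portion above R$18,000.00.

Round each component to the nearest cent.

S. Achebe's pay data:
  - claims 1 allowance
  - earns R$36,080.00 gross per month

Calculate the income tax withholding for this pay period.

R$6,226.32

Income Tax: taxable = R$36,080.00 − 1×R$840.00 = R$35,240.00
  R$1,952.52 + 24.79% × (R$35,240.00 − R$18,000.00) = R$1,952.52 + 24.79% × R$17,240.00 = R$6,226.32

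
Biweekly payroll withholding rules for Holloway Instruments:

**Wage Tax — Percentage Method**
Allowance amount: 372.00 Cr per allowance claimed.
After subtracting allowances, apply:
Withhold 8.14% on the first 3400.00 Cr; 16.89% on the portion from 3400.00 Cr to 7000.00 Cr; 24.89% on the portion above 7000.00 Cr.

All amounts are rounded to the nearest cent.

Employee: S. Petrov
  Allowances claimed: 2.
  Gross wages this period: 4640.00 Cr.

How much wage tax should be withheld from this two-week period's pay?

360.53 Cr

Wage Tax: taxable = 4640.00 Cr − 2×372.00 Cr = 3896.00 Cr
  276.76 Cr + 16.89% × (3896.00 Cr − 3400.00 Cr) = 276.76 Cr + 16.89% × 496.00 Cr = 360.53 Cr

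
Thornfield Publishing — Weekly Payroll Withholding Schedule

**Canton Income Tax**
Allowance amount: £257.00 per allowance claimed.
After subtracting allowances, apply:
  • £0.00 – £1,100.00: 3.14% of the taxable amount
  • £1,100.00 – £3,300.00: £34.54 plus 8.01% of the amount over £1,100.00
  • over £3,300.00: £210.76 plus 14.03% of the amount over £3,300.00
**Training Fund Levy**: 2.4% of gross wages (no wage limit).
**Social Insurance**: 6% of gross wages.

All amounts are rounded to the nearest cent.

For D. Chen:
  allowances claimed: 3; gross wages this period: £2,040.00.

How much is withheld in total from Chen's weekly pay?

Canton Income Tax: taxable = £2,040.00 − 3×£257.00 = £1,269.00
  £34.54 + 8.01% × (£1,269.00 − £1,100.00) = £34.54 + 8.01% × £169.00 = £48.08
Training Fund Levy: 2.4% × £2,040.00 = £48.96
Social Insurance: 6% × £2,040.00 = £122.40
Total: £48.08 + £48.96 + £122.40 = £219.44

£219.44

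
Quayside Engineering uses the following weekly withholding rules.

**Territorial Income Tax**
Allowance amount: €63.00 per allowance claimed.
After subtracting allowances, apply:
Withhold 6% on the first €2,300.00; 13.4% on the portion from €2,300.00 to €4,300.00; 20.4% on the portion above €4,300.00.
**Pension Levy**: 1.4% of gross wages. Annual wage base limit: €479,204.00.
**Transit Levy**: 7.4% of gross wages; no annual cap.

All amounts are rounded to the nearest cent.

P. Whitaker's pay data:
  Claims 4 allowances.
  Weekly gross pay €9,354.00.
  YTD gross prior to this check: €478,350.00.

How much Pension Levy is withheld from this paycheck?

€11.96

Pension Levy: cap €479,204.00 − YTD €478,350.00 = €854.00 subject; 1.4% × €854.00 = €11.96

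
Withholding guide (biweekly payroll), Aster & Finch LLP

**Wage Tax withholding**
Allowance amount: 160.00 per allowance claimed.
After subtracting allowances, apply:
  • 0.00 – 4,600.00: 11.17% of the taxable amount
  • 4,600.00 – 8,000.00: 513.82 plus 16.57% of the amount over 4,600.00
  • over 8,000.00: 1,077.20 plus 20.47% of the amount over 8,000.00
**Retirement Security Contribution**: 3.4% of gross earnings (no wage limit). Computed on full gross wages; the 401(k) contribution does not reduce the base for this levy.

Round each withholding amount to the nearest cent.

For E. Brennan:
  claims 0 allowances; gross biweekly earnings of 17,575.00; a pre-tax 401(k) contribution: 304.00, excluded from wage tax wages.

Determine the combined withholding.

3,572.52

Wage Tax: taxable = 17,575.00 − 304.00 = 17,271.00
  1,077.20 + 20.47% × (17,271.00 − 8,000.00) = 1,077.20 + 20.47% × 9,271.00 = 2,974.97
Retirement Security Contribution: 3.4% × 17,575.00 = 597.55
Total: 2,974.97 + 597.55 = 3,572.52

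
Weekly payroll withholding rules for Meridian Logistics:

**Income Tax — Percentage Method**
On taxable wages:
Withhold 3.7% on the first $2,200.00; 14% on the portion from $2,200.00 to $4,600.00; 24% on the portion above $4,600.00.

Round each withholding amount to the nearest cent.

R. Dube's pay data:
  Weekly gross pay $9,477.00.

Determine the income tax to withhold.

Income Tax: taxable = $9,477.00
  $417.40 + 24% × ($9,477.00 − $4,600.00) = $417.40 + 24% × $4,877.00 = $1,587.88

$1,587.88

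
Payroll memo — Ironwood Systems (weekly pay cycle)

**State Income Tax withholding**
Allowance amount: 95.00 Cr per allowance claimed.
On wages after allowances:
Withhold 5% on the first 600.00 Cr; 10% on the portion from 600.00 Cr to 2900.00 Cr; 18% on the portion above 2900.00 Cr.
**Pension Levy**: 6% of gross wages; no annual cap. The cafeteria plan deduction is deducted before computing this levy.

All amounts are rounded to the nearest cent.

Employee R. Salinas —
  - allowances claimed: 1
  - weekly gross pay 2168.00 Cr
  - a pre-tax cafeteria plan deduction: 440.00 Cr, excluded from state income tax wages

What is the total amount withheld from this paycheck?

236.98 Cr

State Income Tax: taxable = 2168.00 Cr − 440.00 Cr − 1×95.00 Cr = 1633.00 Cr
  30.00 Cr + 10% × (1633.00 Cr − 600.00 Cr) = 30.00 Cr + 10% × 1033.00 Cr = 133.30 Cr
Pension Levy: 6% × 1728.00 Cr = 103.68 Cr
Total: 133.30 Cr + 103.68 Cr = 236.98 Cr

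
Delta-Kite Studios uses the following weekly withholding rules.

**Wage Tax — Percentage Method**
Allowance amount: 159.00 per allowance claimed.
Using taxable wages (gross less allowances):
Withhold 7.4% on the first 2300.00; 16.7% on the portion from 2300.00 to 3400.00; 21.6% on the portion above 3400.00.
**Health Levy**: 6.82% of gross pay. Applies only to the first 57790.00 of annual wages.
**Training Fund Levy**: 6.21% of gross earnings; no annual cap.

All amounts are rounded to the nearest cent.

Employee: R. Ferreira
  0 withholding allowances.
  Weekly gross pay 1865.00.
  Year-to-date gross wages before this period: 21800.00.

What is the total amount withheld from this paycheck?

Wage Tax: taxable = 1865.00
  7.4% × 1865.00 = 138.01
Health Levy: 6.82% × 1865.00 = 127.19
Training Fund Levy: 6.21% × 1865.00 = 115.82
Total: 138.01 + 127.19 + 115.82 = 381.02

381.02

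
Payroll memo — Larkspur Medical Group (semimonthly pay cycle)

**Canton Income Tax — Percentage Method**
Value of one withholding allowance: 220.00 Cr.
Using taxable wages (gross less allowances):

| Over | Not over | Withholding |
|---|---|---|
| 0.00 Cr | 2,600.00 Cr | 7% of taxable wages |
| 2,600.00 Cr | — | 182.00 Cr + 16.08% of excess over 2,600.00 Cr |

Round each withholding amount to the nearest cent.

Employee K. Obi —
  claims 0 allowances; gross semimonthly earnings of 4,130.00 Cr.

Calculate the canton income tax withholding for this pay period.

428.02 Cr

Canton Income Tax: taxable = 4,130.00 Cr
  182.00 Cr + 16.08% × (4,130.00 Cr − 2,600.00 Cr) = 182.00 Cr + 16.08% × 1,530.00 Cr = 428.02 Cr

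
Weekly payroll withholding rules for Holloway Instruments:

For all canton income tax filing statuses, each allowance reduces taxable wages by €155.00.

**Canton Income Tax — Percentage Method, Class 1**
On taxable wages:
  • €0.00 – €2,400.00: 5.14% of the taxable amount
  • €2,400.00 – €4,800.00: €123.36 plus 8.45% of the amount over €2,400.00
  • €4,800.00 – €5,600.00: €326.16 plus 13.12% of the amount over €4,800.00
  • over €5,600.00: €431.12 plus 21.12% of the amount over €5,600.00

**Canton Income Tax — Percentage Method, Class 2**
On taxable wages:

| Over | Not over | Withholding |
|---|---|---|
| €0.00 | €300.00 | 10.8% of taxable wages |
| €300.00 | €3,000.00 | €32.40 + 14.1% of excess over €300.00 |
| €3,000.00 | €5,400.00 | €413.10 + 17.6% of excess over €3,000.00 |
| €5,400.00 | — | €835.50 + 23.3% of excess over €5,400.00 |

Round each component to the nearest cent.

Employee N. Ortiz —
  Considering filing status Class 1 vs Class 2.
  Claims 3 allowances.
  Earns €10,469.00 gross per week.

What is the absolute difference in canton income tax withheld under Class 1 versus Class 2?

€546.99

Canton Income Tax (Class 1): taxable = €10,469.00 − 3×€155.00 = €10,004.00
  €431.12 + 21.12% × (€10,004.00 − €5,600.00) = €431.12 + 21.12% × €4,404.00 = €1,361.24
Canton Income Tax (Class 2): taxable = €10,469.00 − 3×€155.00 = €10,004.00
  €835.50 + 23.3% × (€10,004.00 − €5,400.00) = €835.50 + 23.3% × €4,604.00 = €1,908.23
Difference: |€1,361.24 − €1,908.23| = €546.99 (higher under Class 2)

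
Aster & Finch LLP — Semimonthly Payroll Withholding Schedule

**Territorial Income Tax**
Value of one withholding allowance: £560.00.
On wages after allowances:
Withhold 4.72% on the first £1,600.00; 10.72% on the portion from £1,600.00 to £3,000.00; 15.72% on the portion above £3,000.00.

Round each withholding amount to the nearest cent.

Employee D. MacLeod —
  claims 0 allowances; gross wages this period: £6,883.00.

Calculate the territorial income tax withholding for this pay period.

£836.01

Territorial Income Tax: taxable = £6,883.00
  £225.60 + 15.72% × (£6,883.00 − £3,000.00) = £225.60 + 15.72% × £3,883.00 = £836.01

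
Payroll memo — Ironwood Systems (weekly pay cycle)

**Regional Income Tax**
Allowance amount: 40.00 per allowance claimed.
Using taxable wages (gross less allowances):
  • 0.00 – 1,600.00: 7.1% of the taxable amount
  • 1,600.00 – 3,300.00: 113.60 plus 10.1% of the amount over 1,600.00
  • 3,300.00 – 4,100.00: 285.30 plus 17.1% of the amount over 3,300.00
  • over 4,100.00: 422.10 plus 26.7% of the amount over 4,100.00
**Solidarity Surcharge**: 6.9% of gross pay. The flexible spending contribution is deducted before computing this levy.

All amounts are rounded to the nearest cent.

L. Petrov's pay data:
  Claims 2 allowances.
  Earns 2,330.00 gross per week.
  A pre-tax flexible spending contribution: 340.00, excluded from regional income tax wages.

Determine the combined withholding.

282.22

Regional Income Tax: taxable = 2,330.00 − 340.00 − 2×40.00 = 1,910.00
  113.60 + 10.1% × (1,910.00 − 1,600.00) = 113.60 + 10.1% × 310.00 = 144.91
Solidarity Surcharge: 6.9% × 1,990.00 = 137.31
Total: 144.91 + 137.31 = 282.22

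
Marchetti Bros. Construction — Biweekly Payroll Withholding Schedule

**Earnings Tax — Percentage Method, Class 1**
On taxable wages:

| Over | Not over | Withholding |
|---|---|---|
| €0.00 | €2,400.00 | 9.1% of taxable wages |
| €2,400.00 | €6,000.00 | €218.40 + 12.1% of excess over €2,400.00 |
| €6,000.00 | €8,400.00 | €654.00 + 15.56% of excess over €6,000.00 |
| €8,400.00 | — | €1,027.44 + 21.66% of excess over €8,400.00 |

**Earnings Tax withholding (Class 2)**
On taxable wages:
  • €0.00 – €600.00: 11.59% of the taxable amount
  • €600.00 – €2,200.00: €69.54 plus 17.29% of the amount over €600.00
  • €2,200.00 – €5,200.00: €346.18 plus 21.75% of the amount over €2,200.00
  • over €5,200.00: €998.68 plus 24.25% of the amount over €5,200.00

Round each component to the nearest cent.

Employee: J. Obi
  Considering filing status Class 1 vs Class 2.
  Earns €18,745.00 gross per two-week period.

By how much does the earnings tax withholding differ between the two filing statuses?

€1,015.17

Earnings Tax (Class 1): taxable = €18,745.00
  €1,027.44 + 21.66% × (€18,745.00 − €8,400.00) = €1,027.44 + 21.66% × €10,345.00 = €3,268.17
Earnings Tax (Class 2): taxable = €18,745.00
  €998.68 + 24.25% × (€18,745.00 − €5,200.00) = €998.68 + 24.25% × €13,545.00 = €4,283.34
Difference: |€3,268.17 − €4,283.34| = €1,015.17 (higher under Class 2)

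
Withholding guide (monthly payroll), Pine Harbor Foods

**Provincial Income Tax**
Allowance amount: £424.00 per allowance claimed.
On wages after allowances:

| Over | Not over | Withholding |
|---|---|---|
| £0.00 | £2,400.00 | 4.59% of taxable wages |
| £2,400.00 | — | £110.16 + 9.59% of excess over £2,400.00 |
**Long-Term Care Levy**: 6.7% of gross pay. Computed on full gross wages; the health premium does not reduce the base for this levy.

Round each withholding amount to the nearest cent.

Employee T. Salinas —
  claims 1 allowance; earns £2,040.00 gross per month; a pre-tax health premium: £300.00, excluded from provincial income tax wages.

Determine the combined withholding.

£197.08

Provincial Income Tax: taxable = £2,040.00 − £300.00 − 1×£424.00 = £1,316.00
  4.59% × £1,316.00 = £60.40
Long-Term Care Levy: 6.7% × £2,040.00 = £136.68
Total: £60.40 + £136.68 = £197.08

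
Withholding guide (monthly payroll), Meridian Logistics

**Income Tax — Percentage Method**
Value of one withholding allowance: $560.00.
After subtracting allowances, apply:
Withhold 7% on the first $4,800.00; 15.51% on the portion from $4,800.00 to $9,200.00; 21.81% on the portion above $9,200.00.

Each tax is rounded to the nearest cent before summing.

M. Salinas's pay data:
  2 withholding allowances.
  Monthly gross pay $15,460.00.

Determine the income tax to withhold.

Income Tax: taxable = $15,460.00 − 2×$560.00 = $14,340.00
  $1,018.44 + 21.81% × ($14,340.00 − $9,200.00) = $1,018.44 + 21.81% × $5,140.00 = $2,139.47

$2,139.47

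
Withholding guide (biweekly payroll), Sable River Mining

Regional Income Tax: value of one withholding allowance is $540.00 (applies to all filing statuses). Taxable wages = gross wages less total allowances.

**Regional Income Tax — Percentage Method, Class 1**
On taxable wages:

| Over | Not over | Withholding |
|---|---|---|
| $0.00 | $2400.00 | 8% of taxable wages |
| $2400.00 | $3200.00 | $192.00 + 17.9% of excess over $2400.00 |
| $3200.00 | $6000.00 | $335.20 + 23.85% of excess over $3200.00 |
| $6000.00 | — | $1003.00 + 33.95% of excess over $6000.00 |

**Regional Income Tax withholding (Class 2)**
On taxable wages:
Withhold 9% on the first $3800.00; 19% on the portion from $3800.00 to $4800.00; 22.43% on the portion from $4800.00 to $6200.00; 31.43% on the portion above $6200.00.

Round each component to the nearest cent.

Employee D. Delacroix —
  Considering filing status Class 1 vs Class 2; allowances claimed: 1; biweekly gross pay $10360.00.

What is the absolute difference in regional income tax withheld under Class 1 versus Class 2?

$316.10

Regional Income Tax (Class 1): taxable = $10360.00 − 1×$540.00 = $9820.00
  $1003.00 + 33.95% × ($9820.00 − $6000.00) = $1003.00 + 33.95% × $3820.00 = $2299.89
Regional Income Tax (Class 2): taxable = $10360.00 − 1×$540.00 = $9820.00
  $846.02 + 31.43% × ($9820.00 − $6200.00) = $846.02 + 31.43% × $3620.00 = $1983.79
Difference: |$2299.89 − $1983.79| = $316.10 (higher under Class 1)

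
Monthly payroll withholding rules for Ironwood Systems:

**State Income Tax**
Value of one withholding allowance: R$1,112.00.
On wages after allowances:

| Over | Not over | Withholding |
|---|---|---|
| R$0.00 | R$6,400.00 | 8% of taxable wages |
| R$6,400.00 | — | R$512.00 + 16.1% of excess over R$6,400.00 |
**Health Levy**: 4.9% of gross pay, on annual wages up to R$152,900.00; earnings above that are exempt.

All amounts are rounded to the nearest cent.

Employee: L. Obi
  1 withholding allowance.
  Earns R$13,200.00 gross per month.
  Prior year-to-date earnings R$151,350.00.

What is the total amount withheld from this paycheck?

R$1,503.72

State Income Tax: taxable = R$13,200.00 − 1×R$1,112.00 = R$12,088.00
  R$512.00 + 16.1% × (R$12,088.00 − R$6,400.00) = R$512.00 + 16.1% × R$5,688.00 = R$1,427.77
Health Levy: cap R$152,900.00 − YTD R$151,350.00 = R$1,550.00 subject; 4.9% × R$1,550.00 = R$75.95
Total: R$1,427.77 + R$75.95 = R$1,503.72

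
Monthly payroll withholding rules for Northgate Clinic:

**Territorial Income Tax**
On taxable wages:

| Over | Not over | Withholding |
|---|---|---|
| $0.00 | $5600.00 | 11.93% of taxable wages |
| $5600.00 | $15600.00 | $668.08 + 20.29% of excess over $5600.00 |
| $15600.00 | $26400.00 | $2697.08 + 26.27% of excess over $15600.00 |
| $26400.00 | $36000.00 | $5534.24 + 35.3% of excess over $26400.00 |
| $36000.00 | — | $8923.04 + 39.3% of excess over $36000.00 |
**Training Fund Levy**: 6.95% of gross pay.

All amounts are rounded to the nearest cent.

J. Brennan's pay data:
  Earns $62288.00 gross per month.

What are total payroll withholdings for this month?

$23583.24

Territorial Income Tax: taxable = $62288.00
  $8923.04 + 39.3% × ($62288.00 − $36000.00) = $8923.04 + 39.3% × $26288.00 = $19254.22
Training Fund Levy: 6.95% × $62288.00 = $4329.02
Total: $19254.22 + $4329.02 = $23583.24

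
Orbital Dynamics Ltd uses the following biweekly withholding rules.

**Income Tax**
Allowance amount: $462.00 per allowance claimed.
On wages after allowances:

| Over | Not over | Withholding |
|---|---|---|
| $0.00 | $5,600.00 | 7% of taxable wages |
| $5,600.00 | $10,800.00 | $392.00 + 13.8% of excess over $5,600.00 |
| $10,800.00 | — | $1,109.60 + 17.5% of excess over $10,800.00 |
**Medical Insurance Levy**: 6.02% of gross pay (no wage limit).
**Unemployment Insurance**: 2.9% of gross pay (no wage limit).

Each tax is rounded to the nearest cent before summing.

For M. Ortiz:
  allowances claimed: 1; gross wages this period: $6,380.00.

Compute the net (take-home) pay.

Income Tax: taxable = $6,380.00 − 1×$462.00 = $5,918.00
  $392.00 + 13.8% × ($5,918.00 − $5,600.00) = $392.00 + 13.8% × $318.00 = $435.88
Medical Insurance Levy: 6.02% × $6,380.00 = $384.08
Unemployment Insurance: 2.9% × $6,380.00 = $185.02
Total withheld: $435.88 + $384.08 + $185.02 = $1,004.98
Net pay: $6,380.00 − $1,004.98 = $5,375.02

$5,375.02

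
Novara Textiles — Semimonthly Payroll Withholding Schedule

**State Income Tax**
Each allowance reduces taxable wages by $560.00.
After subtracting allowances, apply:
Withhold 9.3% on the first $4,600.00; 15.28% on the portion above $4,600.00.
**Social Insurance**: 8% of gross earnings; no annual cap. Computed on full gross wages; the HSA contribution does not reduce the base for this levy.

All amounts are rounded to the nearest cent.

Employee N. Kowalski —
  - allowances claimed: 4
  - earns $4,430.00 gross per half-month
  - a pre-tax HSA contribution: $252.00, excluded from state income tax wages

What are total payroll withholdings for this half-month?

$534.63

State Income Tax: taxable = $4,430.00 − $252.00 − 4×$560.00 = $1,938.00
  9.3% × $1,938.00 = $180.23
Social Insurance: 8% × $4,430.00 = $354.40
Total: $180.23 + $354.40 = $534.63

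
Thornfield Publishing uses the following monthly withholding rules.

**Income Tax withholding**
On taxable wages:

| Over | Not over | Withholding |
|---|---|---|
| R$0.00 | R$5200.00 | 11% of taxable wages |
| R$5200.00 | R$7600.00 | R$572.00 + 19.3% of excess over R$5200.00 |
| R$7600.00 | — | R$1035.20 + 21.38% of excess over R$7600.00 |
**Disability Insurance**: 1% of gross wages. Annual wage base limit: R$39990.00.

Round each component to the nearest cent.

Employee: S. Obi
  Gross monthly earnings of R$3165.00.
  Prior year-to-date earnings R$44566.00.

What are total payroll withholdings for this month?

R$348.15

Income Tax: taxable = R$3165.00
  11% × R$3165.00 = R$348.15
Disability Insurance: YTD R$44566.00 ≥ cap R$39990.00 → R$0.00
Total: R$348.15 + R$0.00 = R$348.15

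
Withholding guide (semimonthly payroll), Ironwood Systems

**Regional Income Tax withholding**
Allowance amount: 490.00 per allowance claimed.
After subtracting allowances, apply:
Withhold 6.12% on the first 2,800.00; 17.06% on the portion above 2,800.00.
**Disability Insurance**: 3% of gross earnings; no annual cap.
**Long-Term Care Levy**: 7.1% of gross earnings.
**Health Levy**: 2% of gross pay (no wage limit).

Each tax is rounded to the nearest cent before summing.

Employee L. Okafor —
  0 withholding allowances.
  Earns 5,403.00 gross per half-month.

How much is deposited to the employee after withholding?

Regional Income Tax: taxable = 5,403.00
  171.36 + 17.06% × (5,403.00 − 2,800.00) = 171.36 + 17.06% × 2,603.00 = 615.43
Disability Insurance: 3% × 5,403.00 = 162.09
Long-Term Care Levy: 7.1% × 5,403.00 = 383.61
Health Levy: 2% × 5,403.00 = 108.06
Total withheld: 615.43 + 162.09 + 383.61 + 108.06 = 1,269.19
Net pay: 5,403.00 − 1,269.19 = 4,133.81

4,133.81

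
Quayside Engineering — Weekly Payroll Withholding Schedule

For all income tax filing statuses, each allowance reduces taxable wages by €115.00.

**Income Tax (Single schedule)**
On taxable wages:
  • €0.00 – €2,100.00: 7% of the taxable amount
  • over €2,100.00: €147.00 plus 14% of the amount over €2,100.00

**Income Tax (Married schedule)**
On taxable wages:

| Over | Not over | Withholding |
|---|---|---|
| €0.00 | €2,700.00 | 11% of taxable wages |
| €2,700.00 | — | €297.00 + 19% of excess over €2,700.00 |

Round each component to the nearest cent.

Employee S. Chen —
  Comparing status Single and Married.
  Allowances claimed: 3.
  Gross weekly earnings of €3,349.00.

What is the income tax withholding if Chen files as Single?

€273.56

Income Tax (Single): taxable = €3,349.00 − 3×€115.00 = €3,004.00
  €147.00 + 14% × (€3,004.00 − €2,100.00) = €147.00 + 14% × €904.00 = €273.56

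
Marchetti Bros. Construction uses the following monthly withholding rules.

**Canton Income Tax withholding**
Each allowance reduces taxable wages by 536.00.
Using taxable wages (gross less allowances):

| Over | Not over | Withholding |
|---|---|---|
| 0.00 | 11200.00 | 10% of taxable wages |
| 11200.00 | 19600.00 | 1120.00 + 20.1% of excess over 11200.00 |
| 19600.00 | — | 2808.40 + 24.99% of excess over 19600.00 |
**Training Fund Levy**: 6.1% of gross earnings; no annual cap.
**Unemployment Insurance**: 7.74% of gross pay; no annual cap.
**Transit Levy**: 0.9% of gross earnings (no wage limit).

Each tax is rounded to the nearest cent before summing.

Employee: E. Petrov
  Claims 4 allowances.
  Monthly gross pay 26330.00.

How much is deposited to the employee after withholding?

18494.52

Canton Income Tax: taxable = 26330.00 − 4×536.00 = 24186.00
  2808.40 + 24.99% × (24186.00 − 19600.00) = 2808.40 + 24.99% × 4586.00 = 3954.44
Training Fund Levy: 6.1% × 26330.00 = 1606.13
Unemployment Insurance: 7.74% × 26330.00 = 2037.94
Transit Levy: 0.9% × 26330.00 = 236.97
Total withheld: 3954.44 + 1606.13 + 2037.94 + 236.97 = 7835.48
Net pay: 26330.00 − 7835.48 = 18494.52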